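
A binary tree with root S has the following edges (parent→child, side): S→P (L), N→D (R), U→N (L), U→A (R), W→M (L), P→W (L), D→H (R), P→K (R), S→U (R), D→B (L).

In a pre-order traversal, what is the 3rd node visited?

W

Pre-order visits the node, then its left subtree, then its right subtree.
Visit S.
At S: go left to P.
  Visit P.
  At P: go left to W.
    Visit W.
    At W: go left to M.
      M is a leaf — visit M.
    At W: no right child.
  At P: go right to K.
    K is a leaf — visit K.
At S: go right to U.
  Visit U.
  At U: go left to N.
    Visit N.
    At N: no left child.
    At N: go right to D.
      Visit D.
      At D: go left to B.
        B is a leaf — visit B.
      At D: go right to H.
        H is a leaf — visit H.
  At U: go right to A.
    A is a leaf — visit A.
Full pre-order sequence: S, P, W, M, K, U, N, D, B, H, A.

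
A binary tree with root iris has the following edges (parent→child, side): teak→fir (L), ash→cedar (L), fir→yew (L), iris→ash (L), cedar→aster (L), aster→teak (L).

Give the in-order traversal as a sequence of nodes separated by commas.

yew, fir, teak, aster, cedar, ash, iris

In-order visits the left subtree, then the node, then the right subtree.
At iris: go left to ash.
  At ash: go left to cedar.
    At cedar: go left to aster.
      At aster: go left to teak.
        At teak: go left to fir.
          At fir: go left to yew.
            yew is a leaf — visit yew.
          Visit fir.
          At fir: no right child.
        Visit teak.
        At teak: no right child.
      Visit aster.
      At aster: no right child.
    Visit cedar.
    At cedar: no right child.
  Visit ash.
  At ash: no right child.
Visit iris.
At iris: no right child.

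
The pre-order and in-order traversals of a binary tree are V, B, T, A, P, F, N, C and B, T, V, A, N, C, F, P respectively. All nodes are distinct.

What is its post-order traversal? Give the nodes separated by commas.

T, B, C, N, F, P, A, V

The first element of pre-order is the root; it splits in-order into left and right subtrees.
Root V: left subtree has 2 nodes {B, T}, right has 5 {A, N, C, F, P}.
  Root B: left subtree has 0 nodes { }, right has 1 {T}.
  Root A: left subtree has 0 nodes { }, right has 4 {N, C, F, P}.
    Root P: left subtree has 3 nodes {N, C, F}, right has 0 { }.
      Root F: left subtree has 2 nodes {N, C}, right has 0 { }.
        Root N: left subtree has 0 nodes { }, right has 1 {C}.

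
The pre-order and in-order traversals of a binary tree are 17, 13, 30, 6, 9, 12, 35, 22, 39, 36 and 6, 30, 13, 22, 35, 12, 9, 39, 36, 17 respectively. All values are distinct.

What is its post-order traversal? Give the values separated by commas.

The first element of pre-order is the root; it splits in-order into left and right subtrees.
Root 17: left subtree has 9 nodes {6, 30, 13, 22, 35, 12, 9, 39, 36}, right has 0 { }.
  Root 13: left subtree has 2 nodes {6, 30}, right has 6 {22, 35, 12, 9, 39, 36}.
    Root 30: left subtree has 1 node {6}, right has 0 { }.
    Root 9: left subtree has 3 nodes {22, 35, 12}, right has 2 {39, 36}.
      Root 12: left subtree has 2 nodes {22, 35}, right has 0 { }.
        Root 35: left subtree has 1 node {22}, right has 0 { }.
      Root 39: left subtree has 0 nodes { }, right has 1 {36}.

6, 30, 22, 35, 12, 36, 39, 9, 13, 17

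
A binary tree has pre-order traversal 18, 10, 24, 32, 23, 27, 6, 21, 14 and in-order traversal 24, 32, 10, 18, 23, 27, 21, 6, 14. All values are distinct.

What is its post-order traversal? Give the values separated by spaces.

32 24 10 21 14 6 27 23 18

The first element of pre-order is the root; it splits in-order into left and right subtrees.
Root 18: left subtree has 3 nodes {24, 32, 10}, right has 5 {23, 27, 21, 6, 14}.
  Root 10: left subtree has 2 nodes {24, 32}, right has 0 { }.
    Root 24: left subtree has 0 nodes { }, right has 1 {32}.
  Root 23: left subtree has 0 nodes { }, right has 4 {27, 21, 6, 14}.
    Root 27: left subtree has 0 nodes { }, right has 3 {21, 6, 14}.
      Root 6: left subtree has 1 node {21}, right has 1 {14}.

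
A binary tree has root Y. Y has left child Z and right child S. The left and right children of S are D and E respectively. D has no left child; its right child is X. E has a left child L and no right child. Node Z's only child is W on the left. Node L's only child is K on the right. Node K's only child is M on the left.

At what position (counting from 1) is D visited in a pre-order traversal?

Pre-order visits the node, then its left subtree, then its right subtree.
Visit Y.
At Y: go left to Z.
  Visit Z.
  At Z: go left to W.
    W is a leaf — visit W.
  At Z: no right child.
At Y: go right to S.
  Visit S.
  At S: go left to D.
    Visit D.
    At D: no left child.
    At D: go right to X.
      X is a leaf — visit X.
  At S: go right to E.
    Visit E.
    At E: go left to L.
      Visit L.
      At L: no left child.
      At L: go right to K.
        Visit K.
        At K: go left to M.
          M is a leaf — visit M.
        At K: no right child.
    At E: no right child.
Full pre-order sequence: Y, Z, W, S, D, X, E, L, K, M.

5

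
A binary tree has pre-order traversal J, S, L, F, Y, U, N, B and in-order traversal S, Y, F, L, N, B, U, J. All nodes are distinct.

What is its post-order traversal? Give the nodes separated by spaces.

Y F B N U L S J

The first element of pre-order is the root; it splits in-order into left and right subtrees.
Root J: left subtree has 7 nodes {S, Y, F, L, N, B, U}, right has 0 { }.
  Root S: left subtree has 0 nodes { }, right has 6 {Y, F, L, N, B, U}.
    Root L: left subtree has 2 nodes {Y, F}, right has 3 {N, B, U}.
      Root F: left subtree has 1 node {Y}, right has 0 { }.
      Root U: left subtree has 2 nodes {N, B}, right has 0 { }.
        Root N: left subtree has 0 nodes { }, right has 1 {B}.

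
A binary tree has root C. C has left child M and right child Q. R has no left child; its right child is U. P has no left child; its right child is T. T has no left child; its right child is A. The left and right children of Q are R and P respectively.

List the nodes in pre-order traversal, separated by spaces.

Pre-order visits the node, then its left subtree, then its right subtree.
Visit C.
At C: go left to M.
  M is a leaf — visit M.
At C: go right to Q.
  Visit Q.
  At Q: go left to R.
    Visit R.
    At R: no left child.
    At R: go right to U.
      U is a leaf — visit U.
  At Q: go right to P.
    Visit P.
    At P: no left child.
    At P: go right to T.
      Visit T.
      At T: no left child.
      At T: go right to A.
        A is a leaf — visit A.

C M Q R U P T A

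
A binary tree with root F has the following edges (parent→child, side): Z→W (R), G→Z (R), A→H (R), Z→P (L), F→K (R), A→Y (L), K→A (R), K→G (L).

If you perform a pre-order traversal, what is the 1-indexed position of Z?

4

Pre-order visits the node, then its left subtree, then its right subtree.
Visit F.
At F: no left child.
At F: go right to K.
  Visit K.
  At K: go left to G.
    Visit G.
    At G: no left child.
    At G: go right to Z.
      Visit Z.
      At Z: go left to P.
        P is a leaf — visit P.
      At Z: go right to W.
        W is a leaf — visit W.
  At K: go right to A.
    Visit A.
    At A: go left to Y.
      Y is a leaf — visit Y.
    At A: go right to H.
      H is a leaf — visit H.
Full pre-order sequence: F, K, G, Z, P, W, A, Y, H.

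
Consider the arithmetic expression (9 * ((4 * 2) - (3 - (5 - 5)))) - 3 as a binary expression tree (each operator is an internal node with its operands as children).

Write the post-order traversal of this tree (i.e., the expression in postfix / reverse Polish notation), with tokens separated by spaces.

Post-order on an expression tree gives postfix notation: for each operator, emit left operand, right operand, then the operator.

9 4 2 * 3 5 5 - - - * 3 -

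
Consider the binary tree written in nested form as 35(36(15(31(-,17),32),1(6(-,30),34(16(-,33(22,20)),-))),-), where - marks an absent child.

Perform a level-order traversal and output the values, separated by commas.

35, 36, 15, 1, 31, 32, 6, 34, 17, 30, 16, 33, 22, 20

Level-order visits nodes level by level from the root, left to right within each level.
Level 0: 35
Level 1: 36
Level 2: 15, 1
Level 3: 31, 32, 6, 34
Level 4: 17, 30, 16
Level 5: 33
Level 6: 22, 20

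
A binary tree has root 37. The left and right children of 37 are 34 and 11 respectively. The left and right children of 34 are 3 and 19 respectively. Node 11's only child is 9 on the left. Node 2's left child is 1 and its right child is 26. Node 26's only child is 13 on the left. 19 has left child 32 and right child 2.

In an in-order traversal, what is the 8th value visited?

In-order visits the left subtree, then the node, then the right subtree.
At 37: go left to 34.
  At 34: go left to 3.
    3 is a leaf — visit 3.
  Visit 34.
  At 34: go right to 19.
    At 19: go left to 32.
      32 is a leaf — visit 32.
    Visit 19.
    At 19: go right to 2.
      At 2: go left to 1.
        1 is a leaf — visit 1.
      Visit 2.
      At 2: go right to 26.
        At 26: go left to 13.
          13 is a leaf — visit 13.
        Visit 26.
        At 26: no right child.
Visit 37.
At 37: go right to 11.
  At 11: go left to 9.
    9 is a leaf — visit 9.
  Visit 11.
  At 11: no right child.
Full in-order sequence: 3, 34, 32, 19, 1, 2, 13, 26, 37, 9, 11.

26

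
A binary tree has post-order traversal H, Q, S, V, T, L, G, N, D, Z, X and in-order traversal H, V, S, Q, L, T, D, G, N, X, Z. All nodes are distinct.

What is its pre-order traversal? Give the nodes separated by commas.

The last element of post-order is the root; it splits in-order into left and right subtrees.
Root X: left subtree has 9 nodes {H, V, S, Q, L, T, D, G, N}, right has 1 {Z}.
  Root D: left subtree has 6 nodes {H, V, S, Q, L, T}, right has 2 {G, N}.
    Root L: left subtree has 4 nodes {H, V, S, Q}, right has 1 {T}.
      Root V: left subtree has 1 node {H}, right has 2 {S, Q}.
        Root S: left subtree has 0 nodes { }, right has 1 {Q}.
    Root N: left subtree has 1 node {G}, right has 0 { }.

X, D, L, V, H, S, Q, T, N, G, Z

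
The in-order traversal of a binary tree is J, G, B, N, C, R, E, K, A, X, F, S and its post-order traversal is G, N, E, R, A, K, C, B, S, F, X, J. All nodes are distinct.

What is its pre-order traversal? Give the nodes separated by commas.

The last element of post-order is the root; it splits in-order into left and right subtrees.
Root J: left subtree has 0 nodes { }, right has 11 {G, B, N, C, R, E, K, A, X, F, S}.
  Root X: left subtree has 8 nodes {G, B, N, C, R, E, K, A}, right has 2 {F, S}.
    Root B: left subtree has 1 node {G}, right has 6 {N, C, R, E, K, A}.
      Root C: left subtree has 1 node {N}, right has 4 {R, E, K, A}.
        Root K: left subtree has 2 nodes {R, E}, right has 1 {A}.
          Root R: left subtree has 0 nodes { }, right has 1 {E}.
    Root F: left subtree has 0 nodes { }, right has 1 {S}.

J, X, B, G, C, N, K, R, E, A, F, S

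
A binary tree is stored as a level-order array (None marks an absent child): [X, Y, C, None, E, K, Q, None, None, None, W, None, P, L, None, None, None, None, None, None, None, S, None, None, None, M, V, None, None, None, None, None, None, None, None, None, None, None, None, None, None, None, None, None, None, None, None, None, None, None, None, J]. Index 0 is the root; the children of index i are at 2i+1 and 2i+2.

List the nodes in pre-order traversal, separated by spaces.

X Y E W S C K P M J V Q L

Pre-order visits the node, then its left subtree, then its right subtree.
Visit X.
At X: go left to Y.
  Visit Y.
  At Y: no left child.
  At Y: go right to E.
    Visit E.
    At E: no left child.
    At E: go right to W.
      Visit W.
      At W: go left to S.
        S is a leaf — visit S.
      At W: no right child.
At X: go right to C.
  Visit C.
  At C: go left to K.
    Visit K.
    At K: no left child.
    At K: go right to P.
      Visit P.
      At P: go left to M.
        Visit M.
        At M: go left to J.
          J is a leaf — visit J.
        At M: no right child.
      At P: go right to V.
        V is a leaf — visit V.
  At C: go right to Q.
    Visit Q.
    At Q: go left to L.
      L is a leaf — visit L.
    At Q: no right child.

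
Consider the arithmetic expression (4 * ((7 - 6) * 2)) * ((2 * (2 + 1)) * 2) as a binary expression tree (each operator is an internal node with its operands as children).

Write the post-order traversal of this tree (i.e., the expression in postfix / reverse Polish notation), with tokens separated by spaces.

Post-order on an expression tree gives postfix notation: for each operator, emit left operand, right operand, then the operator.

4 7 6 - 2 * * 2 2 1 + * 2 * *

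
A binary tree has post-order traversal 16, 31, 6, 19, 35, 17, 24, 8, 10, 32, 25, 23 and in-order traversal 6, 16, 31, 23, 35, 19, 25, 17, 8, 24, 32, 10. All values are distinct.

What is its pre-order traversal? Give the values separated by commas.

The last element of post-order is the root; it splits in-order into left and right subtrees.
Root 23: left subtree has 3 nodes {6, 16, 31}, right has 8 {35, 19, 25, 17, 8, 24, 32, 10}.
  Root 6: left subtree has 0 nodes { }, right has 2 {16, 31}.
    Root 31: left subtree has 1 node {16}, right has 0 { }.
  Root 25: left subtree has 2 nodes {35, 19}, right has 5 {17, 8, 24, 32, 10}.
    Root 35: left subtree has 0 nodes { }, right has 1 {19}.
    Root 32: left subtree has 3 nodes {17, 8, 24}, right has 1 {10}.
      Root 8: left subtree has 1 node {17}, right has 1 {24}.

23, 6, 31, 16, 25, 35, 19, 32, 8, 17, 24, 10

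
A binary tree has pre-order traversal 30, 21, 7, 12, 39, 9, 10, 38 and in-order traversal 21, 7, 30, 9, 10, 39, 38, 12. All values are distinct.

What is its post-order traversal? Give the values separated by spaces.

The first element of pre-order is the root; it splits in-order into left and right subtrees.
Root 30: left subtree has 2 nodes {21, 7}, right has 5 {9, 10, 39, 38, 12}.
  Root 21: left subtree has 0 nodes { }, right has 1 {7}.
  Root 12: left subtree has 4 nodes {9, 10, 39, 38}, right has 0 { }.
    Root 39: left subtree has 2 nodes {9, 10}, right has 1 {38}.
      Root 9: left subtree has 0 nodes { }, right has 1 {10}.

7 21 10 9 38 39 12 30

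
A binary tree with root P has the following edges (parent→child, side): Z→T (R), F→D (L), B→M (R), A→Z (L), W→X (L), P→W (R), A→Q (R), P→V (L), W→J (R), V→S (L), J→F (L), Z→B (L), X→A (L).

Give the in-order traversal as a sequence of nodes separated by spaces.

In-order visits the left subtree, then the node, then the right subtree.
At P: go left to V.
  At V: go left to S.
    S is a leaf — visit S.
  Visit V.
  At V: no right child.
Visit P.
At P: go right to W.
  At W: go left to X.
    At X: go left to A.
      At A: go left to Z.
        At Z: go left to B.
          At B: no left child.
          Visit B.
          At B: go right to M.
            M is a leaf — visit M.
        Visit Z.
        At Z: go right to T.
          T is a leaf — visit T.
      Visit A.
      At A: go right to Q.
        Q is a leaf — visit Q.
    Visit X.
    At X: no right child.
  Visit W.
  At W: go right to J.
    At J: go left to F.
      At F: go left to D.
        D is a leaf — visit D.
      Visit F.
      At F: no right child.
    Visit J.
    At J: no right child.

S V P B M Z T A Q X W D F J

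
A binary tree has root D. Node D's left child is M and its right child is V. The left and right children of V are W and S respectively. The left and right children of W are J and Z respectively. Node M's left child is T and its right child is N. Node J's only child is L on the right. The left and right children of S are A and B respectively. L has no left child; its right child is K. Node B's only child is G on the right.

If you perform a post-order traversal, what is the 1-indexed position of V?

Post-order visits the left subtree, then the right subtree, then the node.
At D: go left to M.
  At M: go left to T.
    T is a leaf — visit T.
  At M: go right to N.
    N is a leaf — visit N.
  Visit M.
At D: go right to V.
  At V: go left to W.
    At W: go left to J.
      At J: no left child.
      At J: go right to L.
        At L: no left child.
        At L: go right to K.
          K is a leaf — visit K.
        Visit L.
      Visit J.
    At W: go right to Z.
      Z is a leaf — visit Z.
    Visit W.
  At V: go right to S.
    At S: go left to A.
      A is a leaf — visit A.
    At S: go right to B.
      At B: no left child.
      At B: go right to G.
        G is a leaf — visit G.
      Visit B.
    Visit S.
  Visit V.
Visit D.
Full post-order sequence: T, N, M, K, L, J, Z, W, A, G, B, S, V, D.

13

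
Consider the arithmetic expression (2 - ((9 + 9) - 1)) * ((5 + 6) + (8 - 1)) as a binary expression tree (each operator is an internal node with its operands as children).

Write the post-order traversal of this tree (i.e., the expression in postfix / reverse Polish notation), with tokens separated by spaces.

2 9 9 + 1 - - 5 6 + 8 1 - + *

Post-order on an expression tree gives postfix notation: for each operator, emit left operand, right operand, then the operator.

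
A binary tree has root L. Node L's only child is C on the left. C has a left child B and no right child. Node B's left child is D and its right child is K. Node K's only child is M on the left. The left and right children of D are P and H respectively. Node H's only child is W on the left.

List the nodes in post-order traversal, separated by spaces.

Post-order visits the left subtree, then the right subtree, then the node.
At L: go left to C.
  At C: go left to B.
    At B: go left to D.
      At D: go left to P.
        P is a leaf — visit P.
      At D: go right to H.
        At H: go left to W.
          W is a leaf — visit W.
        At H: no right child.
        Visit H.
      Visit D.
    At B: go right to K.
      At K: go left to M.
        M is a leaf — visit M.
      At K: no right child.
      Visit K.
    Visit B.
  At C: no right child.
  Visit C.
At L: no right child.
Visit L.

P W H D M K B C L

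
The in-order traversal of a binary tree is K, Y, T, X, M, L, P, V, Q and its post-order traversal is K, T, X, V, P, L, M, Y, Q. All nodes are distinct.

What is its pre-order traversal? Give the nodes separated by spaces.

Q Y K M X T L P V

The last element of post-order is the root; it splits in-order into left and right subtrees.
Root Q: left subtree has 8 nodes {K, Y, T, X, M, L, P, V}, right has 0 { }.
  Root Y: left subtree has 1 node {K}, right has 6 {T, X, M, L, P, V}.
    Root M: left subtree has 2 nodes {T, X}, right has 3 {L, P, V}.
      Root X: left subtree has 1 node {T}, right has 0 { }.
      Root L: left subtree has 0 nodes { }, right has 2 {P, V}.
        Root P: left subtree has 0 nodes { }, right has 1 {V}.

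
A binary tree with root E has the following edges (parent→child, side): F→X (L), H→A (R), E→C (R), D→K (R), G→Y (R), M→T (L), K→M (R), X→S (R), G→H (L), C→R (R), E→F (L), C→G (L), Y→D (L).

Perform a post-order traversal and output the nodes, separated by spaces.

Post-order visits the left subtree, then the right subtree, then the node.
At E: go left to F.
  At F: go left to X.
    At X: no left child.
    At X: go right to S.
      S is a leaf — visit S.
    Visit X.
  At F: no right child.
  Visit F.
At E: go right to C.
  At C: go left to G.
    At G: go left to H.
      At H: no left child.
      At H: go right to A.
        A is a leaf — visit A.
      Visit H.
    At G: go right to Y.
      At Y: go left to D.
        At D: no left child.
        At D: go right to K.
          At K: no left child.
          At K: go right to M.
            At M: go left to T.
              T is a leaf — visit T.
            At M: no right child.
            Visit M.
          Visit K.
        Visit D.
      At Y: no right child.
      Visit Y.
    Visit G.
  At C: go right to R.
    R is a leaf — visit R.
  Visit C.
Visit E.

S X F A H T M K D Y G R C E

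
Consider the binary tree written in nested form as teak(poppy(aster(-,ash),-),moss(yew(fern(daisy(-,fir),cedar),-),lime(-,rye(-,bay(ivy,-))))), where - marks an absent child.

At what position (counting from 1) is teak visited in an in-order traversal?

In-order visits the left subtree, then the node, then the right subtree.
At teak: go left to poppy.
  At poppy: go left to aster.
    At aster: no left child.
    Visit aster.
    At aster: go right to ash.
      ash is a leaf — visit ash.
  Visit poppy.
  At poppy: no right child.
Visit teak.
At teak: go right to moss.
  At moss: go left to yew.
    At yew: go left to fern.
      At fern: go left to daisy.
        At daisy: no left child.
        Visit daisy.
        At daisy: go right to fir.
          fir is a leaf — visit fir.
      Visit fern.
      At fern: go right to cedar.
        cedar is a leaf — visit cedar.
    Visit yew.
    At yew: no right child.
  Visit moss.
  At moss: go right to lime.
    At lime: no left child.
    Visit lime.
    At lime: go right to rye.
      At rye: no left child.
      Visit rye.
      At rye: go right to bay.
        At bay: go left to ivy.
          ivy is a leaf — visit ivy.
        Visit bay.
        At bay: no right child.
Full in-order sequence: aster, ash, poppy, teak, daisy, fir, fern, cedar, yew, moss, lime, rye, ivy, bay.

4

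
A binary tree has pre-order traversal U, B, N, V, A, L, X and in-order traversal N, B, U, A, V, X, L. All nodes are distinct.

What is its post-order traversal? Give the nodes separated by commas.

N, B, A, X, L, V, U

The first element of pre-order is the root; it splits in-order into left and right subtrees.
Root U: left subtree has 2 nodes {N, B}, right has 4 {A, V, X, L}.
  Root B: left subtree has 1 node {N}, right has 0 { }.
  Root V: left subtree has 1 node {A}, right has 2 {X, L}.
    Root L: left subtree has 1 node {X}, right has 0 { }.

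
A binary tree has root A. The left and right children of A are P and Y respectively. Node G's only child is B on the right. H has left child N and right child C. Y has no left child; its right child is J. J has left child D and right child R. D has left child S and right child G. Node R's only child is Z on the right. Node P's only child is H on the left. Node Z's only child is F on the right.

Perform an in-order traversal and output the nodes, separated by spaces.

N H C P A Y S D G B J R Z F

In-order visits the left subtree, then the node, then the right subtree.
At A: go left to P.
  At P: go left to H.
    At H: go left to N.
      N is a leaf — visit N.
    Visit H.
    At H: go right to C.
      C is a leaf — visit C.
  Visit P.
  At P: no right child.
Visit A.
At A: go right to Y.
  At Y: no left child.
  Visit Y.
  At Y: go right to J.
    At J: go left to D.
      At D: go left to S.
        S is a leaf — visit S.
      Visit D.
      At D: go right to G.
        At G: no left child.
        Visit G.
        At G: go right to B.
          B is a leaf — visit B.
    Visit J.
    At J: go right to R.
      At R: no left child.
      Visit R.
      At R: go right to Z.
        At Z: no left child.
        Visit Z.
        At Z: go right to F.
          F is a leaf — visit F.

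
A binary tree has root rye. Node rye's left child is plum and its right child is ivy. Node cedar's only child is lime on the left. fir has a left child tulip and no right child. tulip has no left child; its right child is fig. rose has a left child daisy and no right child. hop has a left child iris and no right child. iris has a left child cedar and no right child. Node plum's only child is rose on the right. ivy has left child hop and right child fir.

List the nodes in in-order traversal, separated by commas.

In-order visits the left subtree, then the node, then the right subtree.
At rye: go left to plum.
  At plum: no left child.
  Visit plum.
  At plum: go right to rose.
    At rose: go left to daisy.
      daisy is a leaf — visit daisy.
    Visit rose.
    At rose: no right child.
Visit rye.
At rye: go right to ivy.
  At ivy: go left to hop.
    At hop: go left to iris.
      At iris: go left to cedar.
        At cedar: go left to lime.
          lime is a leaf — visit lime.
        Visit cedar.
        At cedar: no right child.
      Visit iris.
      At iris: no right child.
    Visit hop.
    At hop: no right child.
  Visit ivy.
  At ivy: go right to fir.
    At fir: go left to tulip.
      At tulip: no left child.
      Visit tulip.
      At tulip: go right to fig.
        fig is a leaf — visit fig.
    Visit fir.
    At fir: no right child.

plum, daisy, rose, rye, lime, cedar, iris, hop, ivy, tulip, fig, fir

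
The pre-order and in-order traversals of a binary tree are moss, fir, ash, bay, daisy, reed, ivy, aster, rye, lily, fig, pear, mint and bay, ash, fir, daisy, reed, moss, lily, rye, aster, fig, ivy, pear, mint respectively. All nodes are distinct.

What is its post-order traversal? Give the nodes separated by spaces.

The first element of pre-order is the root; it splits in-order into left and right subtrees.
Root moss: left subtree has 5 nodes {bay, ash, fir, daisy, reed}, right has 7 {lily, rye, aster, fig, ivy, pear, mint}.
  Root fir: left subtree has 2 nodes {bay, ash}, right has 2 {daisy, reed}.
    Root ash: left subtree has 1 node {bay}, right has 0 { }.
    Root daisy: left subtree has 0 nodes { }, right has 1 {reed}.
  Root ivy: left subtree has 4 nodes {lily, rye, aster, fig}, right has 2 {pear, mint}.
    Root aster: left subtree has 2 nodes {lily, rye}, right has 1 {fig}.
      Root rye: left subtree has 1 node {lily}, right has 0 { }.
    Root pear: left subtree has 0 nodes { }, right has 1 {mint}.

bay ash reed daisy fir lily rye fig aster mint pear ivy moss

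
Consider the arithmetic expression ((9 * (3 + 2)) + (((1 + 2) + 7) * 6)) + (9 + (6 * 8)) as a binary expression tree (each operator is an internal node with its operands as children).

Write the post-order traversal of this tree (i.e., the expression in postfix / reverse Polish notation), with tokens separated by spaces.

Post-order on an expression tree gives postfix notation: for each operator, emit left operand, right operand, then the operator.

9 3 2 + * 1 2 + 7 + 6 * + 9 6 8 * + +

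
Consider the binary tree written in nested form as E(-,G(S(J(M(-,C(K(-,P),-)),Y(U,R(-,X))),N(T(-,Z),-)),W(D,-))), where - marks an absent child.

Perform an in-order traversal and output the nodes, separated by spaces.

E M K P C J U Y R X S T Z N G D W

In-order visits the left subtree, then the node, then the right subtree.
At E: no left child.
Visit E.
At E: go right to G.
  At G: go left to S.
    At S: go left to J.
      At J: go left to M.
        At M: no left child.
        Visit M.
        At M: go right to C.
          At C: go left to K.
            At K: no left child.
            Visit K.
            At K: go right to P.
              P is a leaf — visit P.
          Visit C.
          At C: no right child.
      Visit J.
      At J: go right to Y.
        At Y: go left to U.
          U is a leaf — visit U.
        Visit Y.
        At Y: go right to R.
          At R: no left child.
          Visit R.
          At R: go right to X.
            X is a leaf — visit X.
    Visit S.
    At S: go right to N.
      At N: go left to T.
        At T: no left child.
        Visit T.
        At T: go right to Z.
          Z is a leaf — visit Z.
      Visit N.
      At N: no right child.
  Visit G.
  At G: go right to W.
    At W: go left to D.
      D is a leaf — visit D.
    Visit W.
    At W: no right child.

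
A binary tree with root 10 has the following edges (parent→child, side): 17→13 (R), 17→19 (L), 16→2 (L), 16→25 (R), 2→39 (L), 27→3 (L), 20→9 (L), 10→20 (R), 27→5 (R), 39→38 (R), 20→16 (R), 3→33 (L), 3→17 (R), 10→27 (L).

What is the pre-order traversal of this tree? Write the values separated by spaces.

10 27 3 33 17 19 13 5 20 9 16 2 39 38 25

Pre-order visits the node, then its left subtree, then its right subtree.
Visit 10.
At 10: go left to 27.
  Visit 27.
  At 27: go left to 3.
    Visit 3.
    At 3: go left to 33.
      33 is a leaf — visit 33.
    At 3: go right to 17.
      Visit 17.
      At 17: go left to 19.
        19 is a leaf — visit 19.
      At 17: go right to 13.
        13 is a leaf — visit 13.
  At 27: go right to 5.
    5 is a leaf — visit 5.
At 10: go right to 20.
  Visit 20.
  At 20: go left to 9.
    9 is a leaf — visit 9.
  At 20: go right to 16.
    Visit 16.
    At 16: go left to 2.
      Visit 2.
      At 2: go left to 39.
        Visit 39.
        At 39: no left child.
        At 39: go right to 38.
          38 is a leaf — visit 38.
      At 2: no right child.
    At 16: go right to 25.
      25 is a leaf — visit 25.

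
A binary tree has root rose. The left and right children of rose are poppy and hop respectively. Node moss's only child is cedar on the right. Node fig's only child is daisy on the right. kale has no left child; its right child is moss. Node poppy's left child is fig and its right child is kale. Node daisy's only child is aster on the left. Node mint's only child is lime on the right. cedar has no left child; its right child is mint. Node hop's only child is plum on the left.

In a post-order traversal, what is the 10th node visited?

Post-order visits the left subtree, then the right subtree, then the node.
At rose: go left to poppy.
  At poppy: go left to fig.
    At fig: no left child.
    At fig: go right to daisy.
      At daisy: go left to aster.
        aster is a leaf — visit aster.
      At daisy: no right child.
      Visit daisy.
    Visit fig.
  At poppy: go right to kale.
    At kale: no left child.
    At kale: go right to moss.
      At moss: no left child.
      At moss: go right to cedar.
        At cedar: no left child.
        At cedar: go right to mint.
          At mint: no left child.
          At mint: go right to lime.
            lime is a leaf — visit lime.
          Visit mint.
        Visit cedar.
      Visit moss.
    Visit kale.
  Visit poppy.
At rose: go right to hop.
  At hop: go left to plum.
    plum is a leaf — visit plum.
  At hop: no right child.
  Visit hop.
Visit rose.
Full post-order sequence: aster, daisy, fig, lime, mint, cedar, moss, kale, poppy, plum, hop, rose.

plum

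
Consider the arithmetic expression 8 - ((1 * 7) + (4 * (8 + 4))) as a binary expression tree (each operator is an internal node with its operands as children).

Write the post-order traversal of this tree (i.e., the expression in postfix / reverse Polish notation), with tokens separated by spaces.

Post-order on an expression tree gives postfix notation: for each operator, emit left operand, right operand, then the operator.

8 1 7 * 4 8 4 + * + -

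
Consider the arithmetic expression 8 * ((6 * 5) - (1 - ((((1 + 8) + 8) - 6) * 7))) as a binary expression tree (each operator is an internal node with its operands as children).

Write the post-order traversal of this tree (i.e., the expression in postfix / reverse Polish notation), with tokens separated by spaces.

8 6 5 * 1 1 8 + 8 + 6 - 7 * - - *

Post-order on an expression tree gives postfix notation: for each operator, emit left operand, right operand, then the operator.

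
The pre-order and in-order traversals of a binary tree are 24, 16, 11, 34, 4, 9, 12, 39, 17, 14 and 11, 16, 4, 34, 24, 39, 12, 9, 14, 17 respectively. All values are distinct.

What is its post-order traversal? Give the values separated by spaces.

The first element of pre-order is the root; it splits in-order into left and right subtrees.
Root 24: left subtree has 4 nodes {11, 16, 4, 34}, right has 5 {39, 12, 9, 14, 17}.
  Root 16: left subtree has 1 node {11}, right has 2 {4, 34}.
    Root 34: left subtree has 1 node {4}, right has 0 { }.
  Root 9: left subtree has 2 nodes {39, 12}, right has 2 {14, 17}.
    Root 12: left subtree has 1 node {39}, right has 0 { }.
    Root 17: left subtree has 1 node {14}, right has 0 { }.

11 4 34 16 39 12 14 17 9 24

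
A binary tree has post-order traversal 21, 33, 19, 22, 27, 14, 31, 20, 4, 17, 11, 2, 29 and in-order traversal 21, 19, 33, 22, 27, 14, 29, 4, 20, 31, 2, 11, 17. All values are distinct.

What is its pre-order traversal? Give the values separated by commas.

29, 14, 27, 22, 19, 21, 33, 2, 4, 20, 31, 11, 17

The last element of post-order is the root; it splits in-order into left and right subtrees.
Root 29: left subtree has 6 nodes {21, 19, 33, 22, 27, 14}, right has 6 {4, 20, 31, 2, 11, 17}.
  Root 14: left subtree has 5 nodes {21, 19, 33, 22, 27}, right has 0 { }.
    Root 27: left subtree has 4 nodes {21, 19, 33, 22}, right has 0 { }.
      Root 22: left subtree has 3 nodes {21, 19, 33}, right has 0 { }.
        Root 19: left subtree has 1 node {21}, right has 1 {33}.
  Root 2: left subtree has 3 nodes {4, 20, 31}, right has 2 {11, 17}.
    Root 4: left subtree has 0 nodes { }, right has 2 {20, 31}.
      Root 20: left subtree has 0 nodes { }, right has 1 {31}.
    Root 11: left subtree has 0 nodes { }, right has 1 {17}.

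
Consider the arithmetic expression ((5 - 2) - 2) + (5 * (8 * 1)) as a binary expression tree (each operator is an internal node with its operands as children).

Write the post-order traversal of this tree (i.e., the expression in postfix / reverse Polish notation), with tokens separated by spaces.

5 2 - 2 - 5 8 1 * * +

Post-order on an expression tree gives postfix notation: for each operator, emit left operand, right operand, then the operator.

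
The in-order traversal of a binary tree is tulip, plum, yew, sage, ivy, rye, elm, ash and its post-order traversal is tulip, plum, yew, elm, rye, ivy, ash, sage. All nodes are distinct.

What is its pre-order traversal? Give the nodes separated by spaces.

sage yew plum tulip ash ivy rye elm

The last element of post-order is the root; it splits in-order into left and right subtrees.
Root sage: left subtree has 3 nodes {tulip, plum, yew}, right has 4 {ivy, rye, elm, ash}.
  Root yew: left subtree has 2 nodes {tulip, plum}, right has 0 { }.
    Root plum: left subtree has 1 node {tulip}, right has 0 { }.
  Root ash: left subtree has 3 nodes {ivy, rye, elm}, right has 0 { }.
    Root ivy: left subtree has 0 nodes { }, right has 2 {rye, elm}.
      Root rye: left subtree has 0 nodes { }, right has 1 {elm}.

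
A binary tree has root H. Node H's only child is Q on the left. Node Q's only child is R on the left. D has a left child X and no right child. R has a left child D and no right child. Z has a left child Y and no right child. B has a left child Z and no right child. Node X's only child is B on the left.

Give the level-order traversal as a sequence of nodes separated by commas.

H, Q, R, D, X, B, Z, Y

Level-order visits nodes level by level from the root, left to right within each level.
Level 0: H
Level 1: Q
Level 2: R
Level 3: D
Level 4: X
Level 5: B
Level 6: Z
Level 7: Y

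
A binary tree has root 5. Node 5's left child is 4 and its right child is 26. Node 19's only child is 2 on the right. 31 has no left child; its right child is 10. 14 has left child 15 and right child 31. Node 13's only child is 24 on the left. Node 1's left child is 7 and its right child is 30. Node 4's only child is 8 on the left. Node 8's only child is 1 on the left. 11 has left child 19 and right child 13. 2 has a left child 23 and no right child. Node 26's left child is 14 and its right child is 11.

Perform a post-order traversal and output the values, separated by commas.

Post-order visits the left subtree, then the right subtree, then the node.
At 5: go left to 4.
  At 4: go left to 8.
    At 8: go left to 1.
      At 1: go left to 7.
        7 is a leaf — visit 7.
      At 1: go right to 30.
        30 is a leaf — visit 30.
      Visit 1.
    At 8: no right child.
    Visit 8.
  At 4: no right child.
  Visit 4.
At 5: go right to 26.
  At 26: go left to 14.
    At 14: go left to 15.
      15 is a leaf — visit 15.
    At 14: go right to 31.
      At 31: no left child.
      At 31: go right to 10.
        10 is a leaf — visit 10.
      Visit 31.
    Visit 14.
  At 26: go right to 11.
    At 11: go left to 19.
      At 19: no left child.
      At 19: go right to 2.
        At 2: go left to 23.
          23 is a leaf — visit 23.
        At 2: no right child.
        Visit 2.
      Visit 19.
    At 11: go right to 13.
      At 13: go left to 24.
        24 is a leaf — visit 24.
      At 13: no right child.
      Visit 13.
    Visit 11.
  Visit 26.
Visit 5.

7, 30, 1, 8, 4, 15, 10, 31, 14, 23, 2, 19, 24, 13, 11, 26, 5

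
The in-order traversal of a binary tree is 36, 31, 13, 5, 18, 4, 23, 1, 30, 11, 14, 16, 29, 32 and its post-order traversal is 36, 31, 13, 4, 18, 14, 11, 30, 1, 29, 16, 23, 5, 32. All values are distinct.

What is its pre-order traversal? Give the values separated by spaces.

The last element of post-order is the root; it splits in-order into left and right subtrees.
Root 32: left subtree has 13 nodes {36, 31, 13, 5, 18, 4, 23, 1, 30, 11, 14, 16, 29}, right has 0 { }.
  Root 5: left subtree has 3 nodes {36, 31, 13}, right has 9 {18, 4, 23, 1, 30, 11, 14, 16, 29}.
    Root 13: left subtree has 2 nodes {36, 31}, right has 0 { }.
      Root 31: left subtree has 1 node {36}, right has 0 { }.
    Root 23: left subtree has 2 nodes {18, 4}, right has 6 {1, 30, 11, 14, 16, 29}.
      Root 18: left subtree has 0 nodes { }, right has 1 {4}.
      Root 16: left subtree has 4 nodes {1, 30, 11, 14}, right has 1 {29}.
        Root 1: left subtree has 0 nodes { }, right has 3 {30, 11, 14}.
          Root 30: left subtree has 0 nodes { }, right has 2 {11, 14}.
            Root 11: left subtree has 0 nodes { }, right has 1 {14}.

32 5 13 31 36 23 18 4 16 1 30 11 14 29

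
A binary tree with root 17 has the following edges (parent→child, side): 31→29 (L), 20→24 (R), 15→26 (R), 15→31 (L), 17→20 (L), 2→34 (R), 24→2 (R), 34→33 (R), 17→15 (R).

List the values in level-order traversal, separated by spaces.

17 20 15 24 31 26 2 29 34 33

Level-order visits nodes level by level from the root, left to right within each level.
Level 0: 17
Level 1: 20, 15
Level 2: 24, 31, 26
Level 3: 2, 29
Level 4: 34
Level 5: 33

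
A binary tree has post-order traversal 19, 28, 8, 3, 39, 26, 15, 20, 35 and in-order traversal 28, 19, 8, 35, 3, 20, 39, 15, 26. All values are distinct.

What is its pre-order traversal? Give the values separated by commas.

35, 8, 28, 19, 20, 3, 15, 39, 26

The last element of post-order is the root; it splits in-order into left and right subtrees.
Root 35: left subtree has 3 nodes {28, 19, 8}, right has 5 {3, 20, 39, 15, 26}.
  Root 8: left subtree has 2 nodes {28, 19}, right has 0 { }.
    Root 28: left subtree has 0 nodes { }, right has 1 {19}.
  Root 20: left subtree has 1 node {3}, right has 3 {39, 15, 26}.
    Root 15: left subtree has 1 node {39}, right has 1 {26}.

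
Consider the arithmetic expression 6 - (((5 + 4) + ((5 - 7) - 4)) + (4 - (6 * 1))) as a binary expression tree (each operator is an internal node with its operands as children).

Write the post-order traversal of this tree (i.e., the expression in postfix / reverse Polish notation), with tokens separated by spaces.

Post-order on an expression tree gives postfix notation: for each operator, emit left operand, right operand, then the operator.

6 5 4 + 5 7 - 4 - + 4 6 1 * - + -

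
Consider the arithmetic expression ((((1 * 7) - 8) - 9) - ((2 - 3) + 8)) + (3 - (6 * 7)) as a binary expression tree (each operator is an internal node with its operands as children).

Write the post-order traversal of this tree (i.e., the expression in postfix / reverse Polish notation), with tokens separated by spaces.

1 7 * 8 - 9 - 2 3 - 8 + - 3 6 7 * - +

Post-order on an expression tree gives postfix notation: for each operator, emit left operand, right operand, then the operator.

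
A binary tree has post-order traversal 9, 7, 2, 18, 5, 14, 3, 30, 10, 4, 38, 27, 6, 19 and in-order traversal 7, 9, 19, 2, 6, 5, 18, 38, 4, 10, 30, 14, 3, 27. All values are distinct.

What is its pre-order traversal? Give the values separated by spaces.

19 7 9 6 2 27 38 5 18 4 10 30 3 14

The last element of post-order is the root; it splits in-order into left and right subtrees.
Root 19: left subtree has 2 nodes {7, 9}, right has 11 {2, 6, 5, 18, 38, 4, 10, 30, 14, 3, 27}.
  Root 7: left subtree has 0 nodes { }, right has 1 {9}.
  Root 6: left subtree has 1 node {2}, right has 9 {5, 18, 38, 4, 10, 30, 14, 3, 27}.
    Root 27: left subtree has 8 nodes {5, 18, 38, 4, 10, 30, 14, 3}, right has 0 { }.
      Root 38: left subtree has 2 nodes {5, 18}, right has 5 {4, 10, 30, 14, 3}.
        Root 5: left subtree has 0 nodes { }, right has 1 {18}.
        Root 4: left subtree has 0 nodes { }, right has 4 {10, 30, 14, 3}.
          Root 10: left subtree has 0 nodes { }, right has 3 {30, 14, 3}.
            Root 30: left subtree has 0 nodes { }, right has 2 {14, 3}.
              Root 3: left subtree has 1 node {14}, right has 0 { }.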